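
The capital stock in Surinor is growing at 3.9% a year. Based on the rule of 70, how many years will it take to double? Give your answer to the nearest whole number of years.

70/3.9 ≈ 17.95, so it doubles roughly every 18 years.

about 18 years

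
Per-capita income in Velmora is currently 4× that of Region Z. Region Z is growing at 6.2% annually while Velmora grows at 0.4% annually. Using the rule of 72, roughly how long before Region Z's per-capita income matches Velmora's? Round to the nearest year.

Region Z gains on Velmora at 6.2% − 0.4% = 5.8 points a year.
At that relative rate the gap halves every 72/5.8 ≈ 12.41 years.
A 4× gap closes after 2 halvings: 2 × 12.41 ≈ 25 years.

25 years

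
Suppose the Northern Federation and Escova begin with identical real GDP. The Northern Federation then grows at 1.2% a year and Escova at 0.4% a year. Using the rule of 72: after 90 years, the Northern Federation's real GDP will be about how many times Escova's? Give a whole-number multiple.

around 2 times

the Northern Federation pulls ahead at 0.8 pp per year, so the ratio doubles every 72/0.8 ≈ 90.00 years.
In 90 years that's 1.00 doublings: 2^1.00 ≈ 2.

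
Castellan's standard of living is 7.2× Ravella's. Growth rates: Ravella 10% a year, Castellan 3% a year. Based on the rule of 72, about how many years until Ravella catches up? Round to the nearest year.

roughly 29 years

The growth-rate gap is 10% − 3% = 7 percentage points.
So the ratio between them halves every 72/7 ≈ 10.29 years.
A 7.2× gap takes log₂(7.2) ≈ 2.85 halvings to close: 2.85 × 10.29 ≈ 29 years.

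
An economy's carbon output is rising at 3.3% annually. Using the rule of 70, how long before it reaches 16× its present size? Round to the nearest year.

At 3.3% it doubles every 70/3.3 ≈ 21.21 years.
16× is 4 doublings, so 4 × 21.21 ≈ 85 years.

85 years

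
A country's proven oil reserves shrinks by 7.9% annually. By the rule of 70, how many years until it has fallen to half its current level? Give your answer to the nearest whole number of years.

The rule works in reverse for decay: 70/7.9 ≈ 8.86 years to halve.

≈ 9 years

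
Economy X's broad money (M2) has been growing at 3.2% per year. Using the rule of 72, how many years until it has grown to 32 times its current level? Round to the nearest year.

At 3.2% it doubles every 72/3.2 ≈ 22.50 years.
32 = 2^5, so 5 doublings → 113 years.

approximately 113 years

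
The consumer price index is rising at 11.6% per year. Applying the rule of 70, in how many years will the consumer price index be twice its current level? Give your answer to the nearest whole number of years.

Doubling time ≈ 70 / 11.6 = 6.03 years.

around 6 years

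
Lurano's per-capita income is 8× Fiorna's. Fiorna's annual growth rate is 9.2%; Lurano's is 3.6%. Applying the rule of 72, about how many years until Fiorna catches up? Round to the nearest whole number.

What matters is the difference: 5.6 pp.
Rule of 72 on the gap: the ratio halves every 72/5.6 ≈ 12.86 years.
An 8× gap closes after 3 halvings: 3 × 12.86 ≈ 39 years.

roughly 39 years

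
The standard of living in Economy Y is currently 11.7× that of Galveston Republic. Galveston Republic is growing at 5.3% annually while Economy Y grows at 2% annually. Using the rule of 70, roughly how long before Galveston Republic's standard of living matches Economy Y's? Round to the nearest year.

75 years

Galveston Republic gains on Economy Y at 5.3% − 2% = 3.3 points a year.
At that relative rate the gap halves every 70/3.3 ≈ 21.21 years.
An 11.7× gap takes log₂(11.7) ≈ 3.55 halvings to close: 3.55 × 21.21 ≈ 75 years.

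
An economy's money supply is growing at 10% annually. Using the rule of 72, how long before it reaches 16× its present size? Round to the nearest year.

≈ 29 years

One doubling takes 72/10 = 7.20 years.
Getting to 16× needs 4 doublings: 4 × 7.20 ≈ 29 years.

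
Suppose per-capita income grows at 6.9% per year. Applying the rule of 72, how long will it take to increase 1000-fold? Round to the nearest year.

Doubling time ≈ 72/6.9 = 10.43 years.
Reaching 1000× takes log₂(1000) ≈ 9.97 doublings.
9.97 × 10.43 ≈ 104 years.

about 104 years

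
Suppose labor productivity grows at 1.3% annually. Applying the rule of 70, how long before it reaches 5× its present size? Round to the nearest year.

At 1.3% it doubles every 70/1.3 ≈ 53.85 years.
5× is log₂ 5 ≈ 2.32 doublings, so ≈ 2.32 × 53.85 = 125 years.

around 125 years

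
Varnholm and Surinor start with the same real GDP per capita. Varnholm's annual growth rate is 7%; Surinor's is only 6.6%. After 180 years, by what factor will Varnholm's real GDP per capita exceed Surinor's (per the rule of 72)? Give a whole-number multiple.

approximately 2 times

Varnholm pulls ahead at 0.4 pp per year, so the ratio doubles every 72/0.4 ≈ 180.00 years.
In 180 years that's 1.00 doublings: 2^1.00 ≈ 2.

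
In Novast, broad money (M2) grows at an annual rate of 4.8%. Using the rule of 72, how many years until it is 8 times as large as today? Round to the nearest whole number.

At 4.8% it doubles every 72/4.8 ≈ 15.00 years.
8 = 2^3, so 3 doublings → 45 years.

45 years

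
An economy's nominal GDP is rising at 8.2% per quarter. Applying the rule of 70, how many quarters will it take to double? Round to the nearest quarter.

At 8.2%, doubling takes about 70/8.2 = 8.54 quarters.

about 9 quarters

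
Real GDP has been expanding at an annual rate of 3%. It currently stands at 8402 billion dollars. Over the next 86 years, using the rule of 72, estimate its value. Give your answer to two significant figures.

Doubling time ≈ 72/3 = 24.00 years.
86 years is 86/24.00 ≈ 3.58 doublings, a factor of 2^3.58 ≈ 11.96.
8402 × 11.96 ≈ 100000 billion dollars.

around 100000 billion dollars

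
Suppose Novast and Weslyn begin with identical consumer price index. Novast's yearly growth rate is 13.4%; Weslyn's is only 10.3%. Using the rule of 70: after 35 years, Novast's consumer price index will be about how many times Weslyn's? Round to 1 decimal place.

Novast pulls ahead at 3.1 pp per year, so the ratio doubles every 70/3.1 ≈ 22.58 years.
In 35 years that's 1.55 doublings: 2^1.55 ≈ 2.9.

around 2.9 times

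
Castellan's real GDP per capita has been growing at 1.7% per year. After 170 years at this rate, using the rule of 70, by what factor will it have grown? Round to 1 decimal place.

Doubling time ≈ 70/1.7 = 41.18 years.
170 years / 41.18 ≈ 4.13 doublings → factor 2^4.13 ≈ 17.5.

≈ 17.5 times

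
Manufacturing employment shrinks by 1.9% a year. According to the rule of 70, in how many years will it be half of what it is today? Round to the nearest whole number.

around 37 years

The rule works in reverse for decay: 70/1.9 ≈ 36.84 years to halve.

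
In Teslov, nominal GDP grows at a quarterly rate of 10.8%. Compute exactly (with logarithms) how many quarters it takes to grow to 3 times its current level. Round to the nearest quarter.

t = ln(3) / ln(1 + 0.108) = 1.0986 / 0.102557 ≈ 10.71.
≈ 11 quarters.

11 quarters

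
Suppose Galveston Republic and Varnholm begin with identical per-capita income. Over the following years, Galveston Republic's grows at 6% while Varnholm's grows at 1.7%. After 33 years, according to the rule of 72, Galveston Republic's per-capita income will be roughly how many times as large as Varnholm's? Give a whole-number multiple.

Galveston Republic pulls ahead at 4.3 pp per year, so the ratio doubles every 72/4.3 ≈ 16.74 years.
In 33 years that's 1.97 doublings: 2^1.97 ≈ 4.

roughly 4 times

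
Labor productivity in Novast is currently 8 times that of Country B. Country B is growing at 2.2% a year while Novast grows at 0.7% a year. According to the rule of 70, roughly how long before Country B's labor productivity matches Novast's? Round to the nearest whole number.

140 years

What matters is the difference: 1.5 pp.
Rule of 70 on the gap: the ratio halves every 70/1.5 ≈ 46.67 years.
An 8 times gap closes after 3 halvings: 3 × 46.67 ≈ 140 years.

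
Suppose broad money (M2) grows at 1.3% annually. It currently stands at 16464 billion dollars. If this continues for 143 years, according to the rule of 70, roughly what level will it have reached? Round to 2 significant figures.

roughly 100000 billion dollars

Doubling time ≈ 70/1.3 = 53.85 years.
143 years is 143/53.85 ≈ 2.66 doublings, a factor of 2^2.66 ≈ 6.32.
16464 × 6.32 ≈ 100000 billion dollars.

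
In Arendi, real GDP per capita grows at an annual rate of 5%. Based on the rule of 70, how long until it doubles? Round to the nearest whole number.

14 years

At 5%, doubling takes about 70/5 = 14.00 years.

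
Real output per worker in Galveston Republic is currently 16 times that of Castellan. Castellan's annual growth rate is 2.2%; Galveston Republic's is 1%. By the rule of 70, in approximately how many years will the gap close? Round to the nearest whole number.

Castellan gains on Galveston Republic at 2.2% − 1% = 1.2 points a year.
At that relative rate the gap halves every 70/1.2 ≈ 58.33 years.
A 16 times gap closes after 4 halvings: 4 × 58.33 ≈ 233 years.

≈ 233 years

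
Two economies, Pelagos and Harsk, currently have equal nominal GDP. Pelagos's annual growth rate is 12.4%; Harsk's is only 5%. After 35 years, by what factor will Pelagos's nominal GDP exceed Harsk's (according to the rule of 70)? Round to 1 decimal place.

around 13.0 times

Pelagos pulls ahead at 7.4 pp per year, so the ratio doubles every 70/7.4 ≈ 9.46 years.
In 35 years that's 3.70 doublings: 2^3.70 ≈ 13.0.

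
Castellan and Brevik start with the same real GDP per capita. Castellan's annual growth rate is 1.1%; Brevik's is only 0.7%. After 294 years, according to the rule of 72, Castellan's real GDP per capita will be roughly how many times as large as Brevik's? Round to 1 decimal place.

Castellan pulls ahead at 0.4 pp per year, so the ratio doubles every 72/0.4 ≈ 180.00 years.
In 294 years that's 1.63 doublings: 2^1.63 ≈ 3.1.

around 3.1 times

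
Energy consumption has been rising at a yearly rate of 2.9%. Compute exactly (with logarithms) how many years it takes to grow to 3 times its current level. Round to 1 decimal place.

38.4 years

t = ln(3) / ln(1 + 0.029) = 1.0986 / 0.028587 ≈ 38.43.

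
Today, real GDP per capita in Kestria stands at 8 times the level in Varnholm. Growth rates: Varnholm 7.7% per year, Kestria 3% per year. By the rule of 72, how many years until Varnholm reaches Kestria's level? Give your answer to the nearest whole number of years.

46 years

Varnholm gains on Kestria at 7.7% − 3% = 4.7 points a year.
At that relative rate the gap halves every 72/4.7 ≈ 15.32 years.
An 8 times gap closes after 3 halvings: 3 × 15.32 ≈ 46 years.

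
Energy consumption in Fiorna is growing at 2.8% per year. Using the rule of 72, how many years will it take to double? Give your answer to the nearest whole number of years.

roughly 26 years

At 2.8%, doubling takes about 72/2.8 = 25.71 years.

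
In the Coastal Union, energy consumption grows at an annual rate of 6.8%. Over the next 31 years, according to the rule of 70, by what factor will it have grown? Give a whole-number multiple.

At 6.8% one doubling takes ≈ 10.29 years; 31 years is 3 of them, so ×8.

about 8 times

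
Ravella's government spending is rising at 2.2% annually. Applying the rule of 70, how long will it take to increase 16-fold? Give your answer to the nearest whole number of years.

At 2.2% it doubles every 70/2.2 ≈ 31.82 years.
16× is 4 doublings, so 4 × 31.82 ≈ 127 years.

roughly 127 years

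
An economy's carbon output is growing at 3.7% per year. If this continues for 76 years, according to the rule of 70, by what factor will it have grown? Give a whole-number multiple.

≈ 16 times

70/3.7 ≈ 18.92 years per doubling.
76 years fits 4 doublings: 2^4 = 16.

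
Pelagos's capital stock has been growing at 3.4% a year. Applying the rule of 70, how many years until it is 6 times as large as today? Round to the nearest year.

One doubling takes 70/3.4 = 20.59 years.
Reaching 6× takes log₂(6) ≈ 2.58 doublings.
2.58 × 20.59 ≈ 53 years.

53 years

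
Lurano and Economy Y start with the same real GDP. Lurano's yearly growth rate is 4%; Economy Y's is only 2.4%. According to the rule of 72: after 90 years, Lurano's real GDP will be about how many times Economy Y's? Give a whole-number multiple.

4 times

Lurano pulls ahead at 1.6 pp per year, so the ratio doubles every 72/1.6 ≈ 45.00 years.
In 90 years that's 2.00 doublings: 2^2.00 ≈ 4.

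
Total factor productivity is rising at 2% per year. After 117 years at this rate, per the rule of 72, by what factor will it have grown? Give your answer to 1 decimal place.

Doubles every ≈ 36.00 years (72/2).
117 years is 3.25 doublings; 2^3.25 ≈ 9.5×.

roughly 9.5 times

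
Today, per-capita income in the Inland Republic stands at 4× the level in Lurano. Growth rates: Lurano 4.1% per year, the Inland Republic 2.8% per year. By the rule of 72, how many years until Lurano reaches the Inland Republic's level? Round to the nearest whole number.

about 111 years

Lurano gains on the Inland Republic at 4.1% − 2.8% = 1.3 points a year.
At that relative rate the gap halves every 72/1.3 ≈ 55.38 years.
A 4× gap closes after 2 halvings: 2 × 55.38 ≈ 111 years.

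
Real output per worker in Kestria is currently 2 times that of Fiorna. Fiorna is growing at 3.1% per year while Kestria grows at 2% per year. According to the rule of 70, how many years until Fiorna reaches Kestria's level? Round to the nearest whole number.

≈ 64 years

The growth-rate gap is 3.1% − 2% = 1.1 percentage points.
So the ratio between them halves every 70/1.1 ≈ 63.64 years.
A 2 times gap closes after 1 halving: 1 × 63.64 ≈ 64 years.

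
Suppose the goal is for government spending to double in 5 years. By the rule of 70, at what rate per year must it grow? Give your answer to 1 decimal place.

approximately 14.0% per year

70 / 5 ≈ 14.00, so about 14.0% per year.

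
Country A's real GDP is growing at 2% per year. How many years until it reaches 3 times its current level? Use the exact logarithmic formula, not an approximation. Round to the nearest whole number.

55 years

t = ln(3) / ln(1 + 0.02) = 1.0986 / 0.019803 ≈ 55.48.
≈ 55 years.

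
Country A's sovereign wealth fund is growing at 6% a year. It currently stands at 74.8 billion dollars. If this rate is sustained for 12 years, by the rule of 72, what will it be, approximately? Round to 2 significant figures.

approximately 150 billion dollars

It doubles every 72/6 ≈ 12.00 years, so 12 years is 1.00 doublings.
2^1.00 ≈ 2.00; 74.8 × 2.00 ≈ 150 billion dollars.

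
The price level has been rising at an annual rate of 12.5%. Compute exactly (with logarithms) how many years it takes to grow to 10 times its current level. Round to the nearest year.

t = ln(10) / ln(1 + 0.125) = 2.3026 / 0.117783 ≈ 19.55.
≈ 20 years.

20 years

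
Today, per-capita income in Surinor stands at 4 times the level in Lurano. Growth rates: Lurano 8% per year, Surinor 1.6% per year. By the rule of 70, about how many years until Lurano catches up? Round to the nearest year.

Lurano gains on Surinor at 8% − 1.6% = 6.4 points a year.
At that relative rate the gap halves every 70/6.4 ≈ 10.94 years.
A 4 times gap closes after 2 halvings: 2 × 10.94 ≈ 22 years.

roughly 22 years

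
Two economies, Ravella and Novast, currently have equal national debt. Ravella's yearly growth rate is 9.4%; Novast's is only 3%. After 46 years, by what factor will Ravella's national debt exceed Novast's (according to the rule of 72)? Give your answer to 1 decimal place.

Rate gap = 9.4% − 3% = 6.4 points.
The ratio doubles every 72/6.4 ≈ 11.25 years.
46/11.25 ≈ 4.09 doublings → ratio ≈ 2^4.09 ≈ 17.0.

around 17.0 times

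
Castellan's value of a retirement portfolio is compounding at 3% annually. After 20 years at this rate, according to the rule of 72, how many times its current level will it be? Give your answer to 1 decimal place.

approximately 1.8 times

Doubling time ≈ 72/3 = 24.00 years.
20 years / 24.00 ≈ 0.83 doublings → factor 2^0.83 ≈ 1.8.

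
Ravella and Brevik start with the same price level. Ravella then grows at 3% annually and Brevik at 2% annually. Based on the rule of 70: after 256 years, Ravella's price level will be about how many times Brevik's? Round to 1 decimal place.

12.6 times

Ravella pulls ahead at 1 pp per year, so the ratio doubles every 70/1 ≈ 70.00 years.
In 256 years that's 3.66 doublings: 2^3.66 ≈ 12.6.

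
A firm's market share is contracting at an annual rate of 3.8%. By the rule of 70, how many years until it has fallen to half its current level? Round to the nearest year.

roughly 18 years

Falling at 3.8%, it halves about every 70/3.8 = 18.42 years.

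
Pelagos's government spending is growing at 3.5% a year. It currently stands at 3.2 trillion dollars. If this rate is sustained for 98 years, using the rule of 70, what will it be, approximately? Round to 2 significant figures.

Doubling time ≈ 70/3.5 = 20.00 years.
98 years is 98/20.00 ≈ 4.90 doublings, a factor of 2^4.90 ≈ 29.86.
3.2 × 29.86 ≈ 96 trillion dollars.

roughly 96 trillion dollars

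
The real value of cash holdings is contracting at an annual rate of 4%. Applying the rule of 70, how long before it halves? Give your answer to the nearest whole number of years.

roughly 18 years

The rule works in reverse for decay: 70/4 ≈ 17.50 years to halve.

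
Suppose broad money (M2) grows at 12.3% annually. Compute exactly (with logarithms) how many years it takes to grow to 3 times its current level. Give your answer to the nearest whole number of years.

t = ln(3) / ln(1 + 0.123) = 1.0986 / 0.116004 ≈ 9.47.
≈ 9 years.

9 years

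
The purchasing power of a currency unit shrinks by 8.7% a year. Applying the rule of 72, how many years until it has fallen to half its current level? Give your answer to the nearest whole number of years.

roughly 8 years

Halving time ≈ 72 / 8.7 = 8.28 → 8 years.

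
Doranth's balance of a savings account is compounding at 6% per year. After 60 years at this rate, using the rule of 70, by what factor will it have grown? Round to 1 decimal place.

≈ 35.3 times

Doubles every ≈ 11.67 years (70/6).
60 years is 5.14 doublings; 2^5.14 ≈ 35.3×.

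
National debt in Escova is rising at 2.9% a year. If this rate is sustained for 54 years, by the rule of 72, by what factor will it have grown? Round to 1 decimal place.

4.5 times

Doubling time ≈ 72/2.9 = 24.83 years.
54 years / 24.83 ≈ 2.17 doublings → factor 2^2.17 ≈ 4.5.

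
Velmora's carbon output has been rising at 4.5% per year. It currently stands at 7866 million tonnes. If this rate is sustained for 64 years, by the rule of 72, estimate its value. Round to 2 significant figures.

roughly 130000 million tonnes

It doubles every 72/4.5 ≈ 16.00 years, so 64 years is 4.00 doublings.
2^4.00 ≈ 16.00; 7866 × 16.00 ≈ 130000 million tonnes.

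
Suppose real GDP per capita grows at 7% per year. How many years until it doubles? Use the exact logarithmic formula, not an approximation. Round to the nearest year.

t = ln(2) / ln(1 + 0.07) = 0.6931 / 0.067659 ≈ 10.24.
≈ 10 years.

10 years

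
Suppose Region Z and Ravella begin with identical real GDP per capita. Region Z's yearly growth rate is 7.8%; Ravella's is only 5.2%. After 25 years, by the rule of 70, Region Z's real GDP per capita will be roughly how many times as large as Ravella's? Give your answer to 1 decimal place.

≈ 1.9 times

Rate gap = 7.8% − 5.2% = 2.6 points.
The ratio doubles every 70/2.6 ≈ 26.92 years.
25/26.92 ≈ 0.93 doublings → ratio ≈ 2^0.93 ≈ 1.9.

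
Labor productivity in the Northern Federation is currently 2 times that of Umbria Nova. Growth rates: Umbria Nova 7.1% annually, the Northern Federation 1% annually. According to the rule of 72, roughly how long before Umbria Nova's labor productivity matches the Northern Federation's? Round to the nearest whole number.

≈ 12 years

What matters is the difference: 6.1 pp.
Rule of 72 on the gap: the ratio halves every 72/6.1 ≈ 11.80 years.
A 2 times gap closes after 1 halving: 1 × 11.80 ≈ 12 years.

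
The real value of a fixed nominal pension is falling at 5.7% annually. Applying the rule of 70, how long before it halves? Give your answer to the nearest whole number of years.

The rule works in reverse for decay: 70/5.7 ≈ 12.28 years to halve.

12 years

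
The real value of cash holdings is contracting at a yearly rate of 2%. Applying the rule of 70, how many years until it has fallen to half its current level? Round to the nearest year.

≈ 35 years

The rule works in reverse for decay: 70/2 ≈ 35.00 years to halve.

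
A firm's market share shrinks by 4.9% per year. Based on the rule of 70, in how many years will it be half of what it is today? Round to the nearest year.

14 years

The rule works in reverse for decay: 70/4.9 ≈ 14.29 years to halve.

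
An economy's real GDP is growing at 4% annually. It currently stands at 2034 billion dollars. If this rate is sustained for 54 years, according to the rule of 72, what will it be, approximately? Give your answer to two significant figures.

around 16000 billion dollars

Doubling time ≈ 72/4 = 18.00 years.
54 years is 54/18.00 ≈ 3.00 doublings, a factor of 2^3.00 ≈ 8.00.
2034 × 8.00 ≈ 16000 billion dollars.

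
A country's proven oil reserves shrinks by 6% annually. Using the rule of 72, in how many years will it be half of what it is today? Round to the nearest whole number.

Halving time ≈ 72 / 6 = 12.00 → 12 years.

approximately 12 years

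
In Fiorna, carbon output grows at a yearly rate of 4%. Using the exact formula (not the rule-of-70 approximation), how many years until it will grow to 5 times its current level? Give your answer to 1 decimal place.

41.0 years

t = ln(5) / ln(1 + 0.04) = 1.6094 / 0.039221 ≈ 41.03.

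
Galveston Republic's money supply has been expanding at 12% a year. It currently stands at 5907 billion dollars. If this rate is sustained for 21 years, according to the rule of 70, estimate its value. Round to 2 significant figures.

about 72000 billion dollars

Doubling time ≈ 70/12 = 5.83 years.
21 years is 21/5.83 ≈ 3.60 doublings, a factor of 2^3.60 ≈ 12.13.
5907 × 12.13 ≈ 72000 billion dollars.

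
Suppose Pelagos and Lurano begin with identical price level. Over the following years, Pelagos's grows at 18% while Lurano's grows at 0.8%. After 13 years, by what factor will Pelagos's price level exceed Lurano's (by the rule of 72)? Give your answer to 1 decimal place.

about 8.6 times

Pelagos pulls ahead at 17.2 pp per year, so the ratio doubles every 72/17.2 ≈ 4.19 years.
In 13 years that's 3.10 doublings: 2^3.10 ≈ 8.6.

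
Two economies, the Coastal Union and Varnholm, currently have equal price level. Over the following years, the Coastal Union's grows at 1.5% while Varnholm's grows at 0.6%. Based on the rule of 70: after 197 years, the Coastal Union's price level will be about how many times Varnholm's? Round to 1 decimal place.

roughly 5.8 times

Rate gap = 1.5% − 0.6% = 0.9 points.
The ratio doubles every 70/0.9 ≈ 77.78 years.
197/77.78 ≈ 2.53 doublings → ratio ≈ 2^2.53 ≈ 5.8.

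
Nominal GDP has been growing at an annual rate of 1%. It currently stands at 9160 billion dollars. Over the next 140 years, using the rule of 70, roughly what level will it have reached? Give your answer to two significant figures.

It doubles every 70/1 ≈ 70.00 years, so 140 years is 2.00 doublings.
2^2.00 ≈ 4.00; 9160 × 4.00 ≈ 37000 billion dollars.

approximately 37000 billion dollars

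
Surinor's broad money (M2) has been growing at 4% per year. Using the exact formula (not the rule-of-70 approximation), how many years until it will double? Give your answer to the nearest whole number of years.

t = ln(2) / ln(1 + 0.04) = 0.6931 / 0.039221 ≈ 17.67.
≈ 18 years.

18 years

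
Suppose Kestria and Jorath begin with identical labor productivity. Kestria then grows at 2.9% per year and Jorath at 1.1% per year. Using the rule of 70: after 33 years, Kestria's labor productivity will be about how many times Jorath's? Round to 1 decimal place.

Kestria pulls ahead at 1.8 pp per year, so the ratio doubles every 70/1.8 ≈ 38.89 years.
In 33 years that's 0.85 doublings: 2^0.85 ≈ 1.8.

1.8 times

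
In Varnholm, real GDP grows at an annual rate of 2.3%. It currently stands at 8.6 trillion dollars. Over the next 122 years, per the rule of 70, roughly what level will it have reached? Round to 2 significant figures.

approximately 140 trillion dollars

It doubles every 70/2.3 ≈ 30.43 years, so 122 years is 4.01 doublings.
2^4.01 ≈ 16.11; 8.6 × 16.11 ≈ 140 trillion dollars.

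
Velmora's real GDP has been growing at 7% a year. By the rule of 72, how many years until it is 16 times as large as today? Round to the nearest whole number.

about 41 years

Doubling time ≈ 72/7 = 10.29 years.
16× is 4 doublings, so 4 × 10.29 ≈ 41 years.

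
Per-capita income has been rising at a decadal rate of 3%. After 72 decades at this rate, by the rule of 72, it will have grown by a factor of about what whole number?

At 3% one doubling takes ≈ 24.00 decades; 72 decades is 3 of them, so ×8.

about 8 times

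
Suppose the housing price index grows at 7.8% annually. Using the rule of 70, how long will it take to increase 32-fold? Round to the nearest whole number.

45 years

One doubling takes 70/7.8 = 8.97 years.
Getting to 32× needs 5 doublings: 5 × 8.97 ≈ 45 years.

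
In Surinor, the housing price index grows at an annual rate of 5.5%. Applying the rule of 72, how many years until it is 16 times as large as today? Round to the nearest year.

Doubling time ≈ 72/5.5 = 13.09 years.
Getting to 16× needs 4 doublings: 4 × 13.09 ≈ 52 years.

≈ 52 years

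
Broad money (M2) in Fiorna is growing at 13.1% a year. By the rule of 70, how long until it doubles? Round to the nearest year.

≈ 5 years

At 13.1%, doubling takes about 70/13.1 = 5.34 years.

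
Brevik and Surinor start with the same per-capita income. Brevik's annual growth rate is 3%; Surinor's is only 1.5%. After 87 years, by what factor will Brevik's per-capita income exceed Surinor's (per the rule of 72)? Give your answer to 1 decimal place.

roughly 3.5 times

Only the 1.5-point difference matters.
72/1.5 ≈ 48.00 years per doubling of the ratio; 87 years gives 1.81 doublings, so ≈ 3.5×.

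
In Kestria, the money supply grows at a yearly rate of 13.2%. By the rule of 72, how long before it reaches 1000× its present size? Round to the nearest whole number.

At 13.2% it doubles every 72/13.2 ≈ 5.45 years.
1000× is log₂ 1000 ≈ 9.97 doublings, so ≈ 9.97 × 5.45 = 54 years.

54 years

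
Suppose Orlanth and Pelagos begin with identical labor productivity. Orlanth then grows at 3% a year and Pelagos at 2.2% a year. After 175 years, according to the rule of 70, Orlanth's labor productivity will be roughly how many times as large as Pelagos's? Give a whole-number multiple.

4 times

Only the 0.8-point difference matters.
70/0.8 ≈ 87.50 years per doubling of the ratio; 175 years gives 2.00 doublings, so ≈ 4×.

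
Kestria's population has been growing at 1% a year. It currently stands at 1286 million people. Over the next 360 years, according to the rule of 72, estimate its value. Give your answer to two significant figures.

It doubles every 72/1 ≈ 72.00 years, so 360 years is 5.00 doublings.
2^5.00 ≈ 32.00; 1286 × 32.00 ≈ 41000 million people.

approximately 41000 million people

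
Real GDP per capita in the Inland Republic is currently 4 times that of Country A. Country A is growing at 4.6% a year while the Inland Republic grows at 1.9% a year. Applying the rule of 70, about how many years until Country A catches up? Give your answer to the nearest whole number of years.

Country A gains on the Inland Republic at 4.6% − 1.9% = 2.7 points a year.
At that relative rate the gap halves every 70/2.7 ≈ 25.93 years.
A 4 times gap closes after 2 halvings: 2 × 25.93 ≈ 52 years.

roughly 52 years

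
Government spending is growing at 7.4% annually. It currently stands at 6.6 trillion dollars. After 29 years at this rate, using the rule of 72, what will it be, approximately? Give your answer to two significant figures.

approximately 52 trillion dollars

It doubles every 72/7.4 ≈ 9.73 years, so 29 years is 2.98 doublings.
2^2.98 ≈ 7.89; 6.6 × 7.89 ≈ 52 trillion dollars.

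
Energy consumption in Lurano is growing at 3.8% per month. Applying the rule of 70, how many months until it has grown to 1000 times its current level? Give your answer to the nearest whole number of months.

At 3.8% it doubles every 70/3.8 ≈ 18.42 months.
1000× is log₂ 1000 ≈ 9.97 doublings, so ≈ 9.97 × 18.42 = 184 months.

184 months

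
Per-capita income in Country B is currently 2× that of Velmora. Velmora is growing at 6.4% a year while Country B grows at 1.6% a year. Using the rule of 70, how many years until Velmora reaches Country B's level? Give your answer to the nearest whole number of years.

What matters is the difference: 4.8 pp.
Rule of 70 on the gap: the ratio halves every 70/4.8 ≈ 14.58 years.
A 2× gap closes after 1 halving: 1 × 14.58 ≈ 15 years.

roughly 15 years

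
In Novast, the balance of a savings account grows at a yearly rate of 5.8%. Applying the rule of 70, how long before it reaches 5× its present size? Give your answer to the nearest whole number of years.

One doubling takes 70/5.8 = 12.07 years.
5× is log₂ 5 ≈ 2.32 doublings, so ≈ 2.32 × 12.07 = 28 years.

28 years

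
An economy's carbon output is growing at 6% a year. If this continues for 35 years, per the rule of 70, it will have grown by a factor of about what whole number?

approximately 8 times

Doubling time ≈ 70/6 = 11.67 years.
35/11.67 ≈ 3 doublings, so about 2^3 = 8×.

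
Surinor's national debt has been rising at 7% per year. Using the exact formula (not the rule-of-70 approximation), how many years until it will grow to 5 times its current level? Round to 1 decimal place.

23.8 years

t = ln(5) / ln(1 + 0.07) = 1.6094 / 0.067659 ≈ 23.79.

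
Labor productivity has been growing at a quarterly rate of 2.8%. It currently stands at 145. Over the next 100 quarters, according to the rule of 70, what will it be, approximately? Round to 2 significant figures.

Doubling time ≈ 70/2.8 = 25.00 quarters.
100 quarters is 100/25.00 ≈ 4.00 doublings, a factor of 2^4.00 ≈ 16.00.
145 × 16.00 ≈ 2300.

≈ 2300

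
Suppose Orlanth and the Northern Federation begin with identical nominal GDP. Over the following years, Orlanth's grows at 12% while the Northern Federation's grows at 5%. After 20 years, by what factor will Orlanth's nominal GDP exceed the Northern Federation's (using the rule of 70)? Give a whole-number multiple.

Only the 7-point difference matters.
70/7 ≈ 10.00 years per doubling of the ratio; 20 years gives 2.00 doublings, so ≈ 4×.

roughly 4 times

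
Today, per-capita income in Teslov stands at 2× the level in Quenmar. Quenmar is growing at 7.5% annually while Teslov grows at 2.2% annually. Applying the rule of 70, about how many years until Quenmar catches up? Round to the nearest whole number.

What matters is the difference: 5.3 pp.
Rule of 70 on the gap: the ratio halves every 70/5.3 ≈ 13.21 years.
A 2× gap closes after 1 halving: 1 × 13.21 ≈ 13 years.

approximately 13 years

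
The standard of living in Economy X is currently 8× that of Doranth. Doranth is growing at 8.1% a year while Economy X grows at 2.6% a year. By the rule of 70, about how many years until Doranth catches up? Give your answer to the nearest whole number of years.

What matters is the difference: 5.5 pp.
Rule of 70 on the gap: the ratio halves every 70/5.5 ≈ 12.73 years.
An 8× gap closes after 3 halvings: 3 × 12.73 ≈ 38 years.

approximately 38 years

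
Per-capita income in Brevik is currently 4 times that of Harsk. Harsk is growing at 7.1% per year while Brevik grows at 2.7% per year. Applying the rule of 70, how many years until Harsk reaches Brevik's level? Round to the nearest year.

What matters is the difference: 4.4 pp.
Rule of 70 on the gap: the ratio halves every 70/4.4 ≈ 15.91 years.
A 4 times gap closes after 2 halvings: 2 × 15.91 ≈ 32 years.

around 32 years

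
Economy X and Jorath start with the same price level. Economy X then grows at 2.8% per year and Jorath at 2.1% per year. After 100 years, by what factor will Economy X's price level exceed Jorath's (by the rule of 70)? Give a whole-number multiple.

around 2 times

Economy X pulls ahead at 0.7 pp per year, so the ratio doubles every 70/0.7 ≈ 100.00 years.
In 100 years that's 1.00 doublings: 2^1.00 ≈ 2.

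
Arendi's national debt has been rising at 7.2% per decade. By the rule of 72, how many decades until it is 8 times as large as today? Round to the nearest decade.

approximately 30 decades

Doubling time ≈ 72/7.2 = 10.00 decades.
8 = 2^3, so 3 doublings → 30 decades.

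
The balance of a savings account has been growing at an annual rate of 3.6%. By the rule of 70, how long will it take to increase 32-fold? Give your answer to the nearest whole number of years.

One doubling takes 70/3.6 = 19.44 years.
32 = 2^5, so 5 doublings → 97 years.

≈ 97 years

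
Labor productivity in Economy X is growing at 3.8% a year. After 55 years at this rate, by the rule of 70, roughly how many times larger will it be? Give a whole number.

about 8 times

Doubling time ≈ 70/3.8 = 18.42 years.
55/18.42 ≈ 3 doublings, so about 2^3 = 8×.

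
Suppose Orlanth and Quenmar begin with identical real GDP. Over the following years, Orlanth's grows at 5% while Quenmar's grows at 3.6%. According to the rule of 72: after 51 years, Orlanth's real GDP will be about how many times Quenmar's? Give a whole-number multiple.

Only the 1.4-point difference matters.
72/1.4 ≈ 51.43 years per doubling of the ratio; 51 years gives 0.99 doublings, so ≈ 2×.

approximately 2 times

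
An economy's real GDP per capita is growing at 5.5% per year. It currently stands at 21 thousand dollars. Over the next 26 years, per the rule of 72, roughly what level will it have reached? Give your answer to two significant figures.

around 83 thousand dollars

It doubles every 72/5.5 ≈ 13.09 years, so 26 years is 1.99 doublings.
2^1.99 ≈ 3.97; 21 × 3.97 ≈ 83 thousand dollars.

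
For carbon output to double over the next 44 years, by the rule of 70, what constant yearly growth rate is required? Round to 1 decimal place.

roughly 1.6%

70 / 44 ≈ 1.59, so about 1.6% per year.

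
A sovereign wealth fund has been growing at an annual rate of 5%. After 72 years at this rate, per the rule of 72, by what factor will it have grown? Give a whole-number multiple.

around 32 times

Doubling time ≈ 72/5 = 14.40 years.
72/14.40 ≈ 5 doublings, so about 2^5 = 32×.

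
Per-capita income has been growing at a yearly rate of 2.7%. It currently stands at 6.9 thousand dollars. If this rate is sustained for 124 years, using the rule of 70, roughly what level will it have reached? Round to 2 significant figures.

It doubles every 70/2.7 ≈ 25.93 years, so 124 years is 4.78 doublings.
2^4.78 ≈ 27.47; 6.9 × 27.47 ≈ 190 thousand dollars.

around 190 thousand dollars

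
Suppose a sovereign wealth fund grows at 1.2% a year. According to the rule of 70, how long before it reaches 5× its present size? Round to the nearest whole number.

At 1.2% it doubles every 70/1.2 ≈ 58.33 years.
5× is log₂ 5 ≈ 2.32 doublings, so ≈ 2.32 × 58.33 = 135 years.

≈ 135 years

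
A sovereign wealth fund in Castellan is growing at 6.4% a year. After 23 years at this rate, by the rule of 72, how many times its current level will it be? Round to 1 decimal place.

about 4.1 times

Doubles every ≈ 11.25 years (72/6.4).
23 years is 2.04 doublings; 2^2.04 ≈ 4.1×.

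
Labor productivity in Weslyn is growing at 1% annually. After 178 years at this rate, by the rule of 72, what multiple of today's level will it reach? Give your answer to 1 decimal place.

Doubles every ≈ 72.00 years (72/1).
178 years is 2.47 doublings; 2^2.47 ≈ 5.5×.

approximately 5.5 times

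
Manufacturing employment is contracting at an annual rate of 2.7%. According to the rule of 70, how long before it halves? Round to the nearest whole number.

26 years

Halving time ≈ 70 / 2.7 = 25.93 → 26 years.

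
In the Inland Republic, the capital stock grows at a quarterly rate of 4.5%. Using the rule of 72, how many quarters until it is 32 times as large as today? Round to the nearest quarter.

approximately 80 quarters

At 4.5% it doubles every 72/4.5 ≈ 16.00 quarters.
32× is 5 doublings, so 5 × 16.00 ≈ 80 quarters.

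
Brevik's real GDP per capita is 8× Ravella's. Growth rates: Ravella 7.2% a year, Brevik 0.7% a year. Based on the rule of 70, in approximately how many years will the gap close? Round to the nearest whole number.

roughly 32 years

Ravella gains on Brevik at 7.2% − 0.7% = 6.5 points a year.
At that relative rate the gap halves every 70/6.5 ≈ 10.77 years.
An 8× gap closes after 3 halvings: 3 × 10.77 ≈ 32 years.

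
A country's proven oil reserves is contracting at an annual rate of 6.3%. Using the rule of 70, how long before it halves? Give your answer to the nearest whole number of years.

Falling at 6.3%, it halves about every 70/6.3 = 11.11 years.

roughly 11 years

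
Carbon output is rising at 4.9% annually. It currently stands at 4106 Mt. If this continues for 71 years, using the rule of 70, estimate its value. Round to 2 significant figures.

Doubling time ≈ 70/4.9 = 14.29 years.
71 years is 71/14.29 ≈ 4.97 doublings, a factor of 2^4.97 ≈ 31.34.
4106 × 31.34 ≈ 130000 Mt.

130000 Mt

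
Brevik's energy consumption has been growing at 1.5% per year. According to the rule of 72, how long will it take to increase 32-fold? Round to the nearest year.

At 1.5% it doubles every 72/1.5 ≈ 48.00 years.
32× is 5 doublings, so 5 × 48.00 ≈ 240 years.

around 240 years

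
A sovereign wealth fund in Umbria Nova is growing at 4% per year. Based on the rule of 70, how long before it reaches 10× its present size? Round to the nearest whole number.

around 58 years

One doubling takes 70/4 = 17.50 years.
10× is log₂ 10 ≈ 3.32 doublings, so ≈ 3.32 × 17.50 = 58 years.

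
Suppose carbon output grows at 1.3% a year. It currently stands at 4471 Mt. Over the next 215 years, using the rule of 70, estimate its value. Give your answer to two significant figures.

Doubling time ≈ 70/1.3 = 53.85 years.
215 years is 215/53.85 ≈ 3.99 doublings, a factor of 2^3.99 ≈ 15.89.
4471 × 15.89 ≈ 71000 Mt.

about 71000 Mt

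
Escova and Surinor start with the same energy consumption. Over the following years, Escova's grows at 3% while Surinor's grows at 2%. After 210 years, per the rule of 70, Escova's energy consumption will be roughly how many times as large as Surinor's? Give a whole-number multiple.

about 8 times

Escova pulls ahead at 1 pp per year, so the ratio doubles every 70/1 ≈ 70.00 years.
In 210 years that's 3.00 doublings: 2^3.00 ≈ 8.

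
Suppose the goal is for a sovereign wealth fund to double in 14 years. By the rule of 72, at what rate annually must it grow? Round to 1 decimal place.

72 / 14 ≈ 5.14, so about 5.1% annually.

5.1%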